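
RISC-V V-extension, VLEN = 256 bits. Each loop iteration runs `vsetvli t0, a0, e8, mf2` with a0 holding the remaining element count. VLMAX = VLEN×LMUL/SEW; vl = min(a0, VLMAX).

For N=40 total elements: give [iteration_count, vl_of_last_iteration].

[iterations, last_vl] = [3, 8]

lanes per group: 256·1/2/8 = 16
iterations = ceil(40/16) = 3; final-pass vl = 8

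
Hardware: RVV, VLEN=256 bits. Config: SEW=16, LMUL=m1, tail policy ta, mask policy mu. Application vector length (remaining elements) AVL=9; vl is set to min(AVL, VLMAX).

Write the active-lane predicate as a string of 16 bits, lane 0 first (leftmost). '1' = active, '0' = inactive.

predicate = 1111111110000000

VLMAX = VLEN×LMUL/SEW = 256×1/16 = 16
AVL=9 ≤ VLMAX=16, so vl = 9
bits (lane 0 leftmost): 1111111110000000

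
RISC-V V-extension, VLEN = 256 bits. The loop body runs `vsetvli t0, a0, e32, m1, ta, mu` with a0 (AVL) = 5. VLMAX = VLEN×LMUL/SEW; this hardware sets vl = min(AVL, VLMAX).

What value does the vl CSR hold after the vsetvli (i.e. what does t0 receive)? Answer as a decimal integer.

vl = 5

VLMAX = VLEN×LMUL/SEW = 256×1/32 = 8
AVL=5 ≤ VLMAX=8, so vl = 5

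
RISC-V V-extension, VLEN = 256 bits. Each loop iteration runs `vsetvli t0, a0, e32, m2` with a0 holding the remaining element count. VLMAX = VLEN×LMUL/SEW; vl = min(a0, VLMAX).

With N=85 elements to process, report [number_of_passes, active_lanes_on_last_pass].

lanes per group: 256·2/32 = 16
N=85: ⌈85/16⌉ = 6 iters; last vl = 85 − 5×16 = 5

[iterations, last_vl] = [6, 5]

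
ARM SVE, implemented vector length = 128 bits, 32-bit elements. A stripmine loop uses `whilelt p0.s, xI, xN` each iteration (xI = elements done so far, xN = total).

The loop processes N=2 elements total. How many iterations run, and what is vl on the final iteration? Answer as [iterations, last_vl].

[iterations, last_vl] = [1, 2]

register lanes = 128/32 = 4
iterations = ceil(2/4) = 1; final-pass vl = 2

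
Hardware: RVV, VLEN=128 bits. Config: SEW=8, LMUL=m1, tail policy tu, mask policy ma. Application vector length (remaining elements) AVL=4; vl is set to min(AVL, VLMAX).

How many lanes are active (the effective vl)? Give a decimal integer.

VLMAX = (128 × 1) / 8 = 16 lanes
AVL=4 ≤ VLMAX=16, so vl = 4

vl = 4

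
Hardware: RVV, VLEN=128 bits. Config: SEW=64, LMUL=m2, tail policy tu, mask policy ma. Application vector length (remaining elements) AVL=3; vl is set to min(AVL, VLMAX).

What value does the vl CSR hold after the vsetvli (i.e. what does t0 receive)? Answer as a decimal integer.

lanes per group: 128·2/64 = 4
AVL=3 ≤ VLMAX=4, so vl = 3

vl = 3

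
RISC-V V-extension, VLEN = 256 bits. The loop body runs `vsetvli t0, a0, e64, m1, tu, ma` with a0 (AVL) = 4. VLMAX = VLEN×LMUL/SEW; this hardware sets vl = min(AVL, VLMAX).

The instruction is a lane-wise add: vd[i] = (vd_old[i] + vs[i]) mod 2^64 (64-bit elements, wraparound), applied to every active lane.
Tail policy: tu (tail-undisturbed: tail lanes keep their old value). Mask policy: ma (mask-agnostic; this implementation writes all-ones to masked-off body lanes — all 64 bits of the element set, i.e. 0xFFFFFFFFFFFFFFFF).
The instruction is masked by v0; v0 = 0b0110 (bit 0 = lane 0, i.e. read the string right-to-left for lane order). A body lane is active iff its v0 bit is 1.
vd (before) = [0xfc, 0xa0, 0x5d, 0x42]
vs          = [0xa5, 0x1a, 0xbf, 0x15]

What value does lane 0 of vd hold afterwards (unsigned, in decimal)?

vd[0] = 18446744073709551615

VLMAX = (256 × 1) / 64 = 4 lanes
AVL=4 ≤ VLMAX=4, so vl = 4
lane  0: mask-off/ones ⇒ 0xffffffffffffffff
lane  1: add(0xa0,0x1a) ⇒ 0xba
lane  2: add(0x5d,0xbf) ⇒ 0x11c
lane  3: mask-off/ones ⇒ 0xffffffffffffffff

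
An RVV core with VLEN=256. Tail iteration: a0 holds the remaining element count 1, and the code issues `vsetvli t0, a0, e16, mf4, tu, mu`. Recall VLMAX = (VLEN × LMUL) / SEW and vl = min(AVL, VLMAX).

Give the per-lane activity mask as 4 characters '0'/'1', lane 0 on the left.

predicate = 1000

lanes per group: 256·1/4/16 = 4
vl = min(AVL, VLMAX) = min(1, 4) = 1
bits (lane 0 leftmost): 1000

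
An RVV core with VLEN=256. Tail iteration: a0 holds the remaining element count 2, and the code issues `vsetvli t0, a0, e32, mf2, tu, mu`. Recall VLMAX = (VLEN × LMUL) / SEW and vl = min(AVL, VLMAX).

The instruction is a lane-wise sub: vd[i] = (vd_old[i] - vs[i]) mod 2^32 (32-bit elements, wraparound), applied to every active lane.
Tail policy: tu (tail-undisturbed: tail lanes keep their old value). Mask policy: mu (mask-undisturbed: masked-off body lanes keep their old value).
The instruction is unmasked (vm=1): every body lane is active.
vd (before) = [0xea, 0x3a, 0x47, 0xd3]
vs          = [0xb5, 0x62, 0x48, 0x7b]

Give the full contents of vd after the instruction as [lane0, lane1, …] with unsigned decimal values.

VLMAX = VLEN×LMUL/SEW = 256×1/2/32 = 4
vl ← min(2, 4) = 2
vd[0] sub(0xea,0xb5) -> 0x35
vd[1] sub(0x3a,0x62) -> 0xffffffd8
vd[2] tail/keep -> 0x47
vd[3] tail/keep -> 0xd3

vd = [53, 4294967256, 71, 211]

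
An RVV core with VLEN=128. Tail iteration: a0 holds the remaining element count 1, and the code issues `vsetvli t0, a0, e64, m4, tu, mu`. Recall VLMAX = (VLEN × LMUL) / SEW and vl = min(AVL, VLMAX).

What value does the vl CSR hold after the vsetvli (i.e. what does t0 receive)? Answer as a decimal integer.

vl = 1

lanes per group: 128·4/64 = 8
AVL=1 ≤ VLMAX=8, so vl = 1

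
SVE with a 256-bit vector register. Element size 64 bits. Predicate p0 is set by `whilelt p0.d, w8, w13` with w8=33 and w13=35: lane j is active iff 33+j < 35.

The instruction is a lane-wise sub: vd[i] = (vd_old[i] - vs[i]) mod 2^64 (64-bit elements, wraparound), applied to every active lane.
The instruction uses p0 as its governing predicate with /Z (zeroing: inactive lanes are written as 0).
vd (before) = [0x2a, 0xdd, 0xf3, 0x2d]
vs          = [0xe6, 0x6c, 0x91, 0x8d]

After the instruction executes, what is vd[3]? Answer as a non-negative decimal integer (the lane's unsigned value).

register lanes = 256/64 = 4
p0[j] = (33+j < 35); true for j=0..1 → 2 lanes set
[0] sub(0x2a,0xe6) = 0xffffffffffffff44
[1] sub(0xdd,0x6c) = 0x71
[2] tail/zero = 0x00
[3] tail/zero = 0x00

vd[3] = 0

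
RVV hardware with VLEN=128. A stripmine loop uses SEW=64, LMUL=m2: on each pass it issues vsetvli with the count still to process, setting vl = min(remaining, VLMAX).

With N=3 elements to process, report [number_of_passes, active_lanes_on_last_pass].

[iterations, last_vl] = [1, 3]

VLMAX = (128 × 2) / 64 = 4 lanes
3 elements at 4/iter → 1 passes, remainder 3 on the last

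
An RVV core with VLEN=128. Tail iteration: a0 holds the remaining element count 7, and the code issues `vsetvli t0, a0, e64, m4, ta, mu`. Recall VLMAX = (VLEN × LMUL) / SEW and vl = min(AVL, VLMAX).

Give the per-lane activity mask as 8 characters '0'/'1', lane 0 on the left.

predicate = 11111110

VLMAX = (128 × 4) / 64 = 8 lanes
vl = min(AVL, VLMAX) = min(7, 8) = 7
bits (lane 0 leftmost): 11111110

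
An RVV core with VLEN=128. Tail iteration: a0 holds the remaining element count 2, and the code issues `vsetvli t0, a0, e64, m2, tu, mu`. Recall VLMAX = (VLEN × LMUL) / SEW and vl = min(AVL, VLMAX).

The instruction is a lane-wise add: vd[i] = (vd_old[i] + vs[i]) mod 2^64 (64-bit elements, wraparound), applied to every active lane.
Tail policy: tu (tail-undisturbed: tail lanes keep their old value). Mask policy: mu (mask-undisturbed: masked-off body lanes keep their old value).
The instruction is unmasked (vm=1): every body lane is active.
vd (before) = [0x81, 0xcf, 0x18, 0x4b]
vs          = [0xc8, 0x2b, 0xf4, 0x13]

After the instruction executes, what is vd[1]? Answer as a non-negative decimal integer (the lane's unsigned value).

vd[1] = 250

lanes per group: 128·2/64 = 4
AVL=2 ≤ VLMAX=4, so vl = 2
vd[0] add(0x81,0xc8) -> 0x149
vd[1] add(0xcf,0x2b) -> 0xfa
vd[2] tail/keep -> 0x18
vd[3] tail/keep -> 0x4b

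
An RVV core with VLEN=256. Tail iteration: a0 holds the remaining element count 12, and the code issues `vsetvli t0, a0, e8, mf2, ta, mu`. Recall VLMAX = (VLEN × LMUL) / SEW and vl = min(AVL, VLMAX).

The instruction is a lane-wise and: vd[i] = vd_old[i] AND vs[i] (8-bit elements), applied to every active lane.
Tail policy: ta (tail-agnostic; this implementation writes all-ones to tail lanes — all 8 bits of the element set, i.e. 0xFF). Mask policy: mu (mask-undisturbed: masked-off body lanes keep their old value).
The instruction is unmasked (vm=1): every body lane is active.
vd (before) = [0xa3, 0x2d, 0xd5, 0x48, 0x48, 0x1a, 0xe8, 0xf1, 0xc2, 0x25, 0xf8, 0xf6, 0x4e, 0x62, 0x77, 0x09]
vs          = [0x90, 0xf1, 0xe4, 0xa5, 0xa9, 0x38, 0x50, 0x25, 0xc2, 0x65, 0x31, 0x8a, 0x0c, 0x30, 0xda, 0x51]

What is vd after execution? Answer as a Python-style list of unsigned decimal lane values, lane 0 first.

vd = [128, 33, 196, 0, 8, 24, 64, 33, 194, 37, 48, 130, 255, 255, 255, 255]

VLMAX = VLEN×LMUL/SEW = 256×1/2/8 = 16
vl ← min(12, 16) = 12
  i=0: and(0xa3,0x90) → 128
  i=1: and(0x2d,0xf1) → 33
  i=2: and(0xd5,0xe4) → 196
  i=3: and(0x48,0xa5) → 0
  i=4: and(0x48,0xa9) → 8
  i=5: and(0x1a,0x38) → 24
  i=6: and(0xe8,0x50) → 64
  i=7: and(0xf1,0x25) → 33
  i=8: and(0xc2,0xc2) → 194
  i=9: and(0x25,0x65) → 37
  i=10: and(0xf8,0x31) → 48
  i=11: and(0xf6,0x8a) → 130
  i=12: tail/ones → 255
  i=13: tail/ones → 255
  i=14: tail/ones → 255
  i=15: tail/ones → 255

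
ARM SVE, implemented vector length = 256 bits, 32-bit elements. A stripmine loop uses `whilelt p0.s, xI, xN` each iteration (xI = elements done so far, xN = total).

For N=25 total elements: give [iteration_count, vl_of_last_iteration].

[iterations, last_vl] = [4, 1]

lane count: 256 div 32 = 8
iterations = ceil(25/8) = 4; final-pass vl = 1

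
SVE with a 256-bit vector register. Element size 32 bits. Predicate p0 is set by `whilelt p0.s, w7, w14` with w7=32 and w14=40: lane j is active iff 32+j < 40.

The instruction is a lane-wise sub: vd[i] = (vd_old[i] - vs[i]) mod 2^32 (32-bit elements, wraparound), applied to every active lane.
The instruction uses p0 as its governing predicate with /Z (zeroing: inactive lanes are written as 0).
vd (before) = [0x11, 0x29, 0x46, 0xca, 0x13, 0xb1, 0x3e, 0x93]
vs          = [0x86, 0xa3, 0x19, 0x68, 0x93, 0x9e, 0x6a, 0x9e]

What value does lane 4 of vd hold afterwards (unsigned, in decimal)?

vd[4] = 4294967168

register lanes = 256/32 = 8
active while 32+j < 40, i.e. j ∈ [0,8) capped at 8 ⇒ 8
  i=0: sub(0x11,0x86) → 4294967179
  i=1: sub(0x29,0xa3) → 4294967174
  i=2: sub(0x46,0x19) → 45
  i=3: sub(0xca,0x68) → 98
  i=4: sub(0x13,0x93) → 4294967168
  i=5: sub(0xb1,0x9e) → 19
  i=6: sub(0x3e,0x6a) → 4294967252
  i=7: sub(0x93,0x9e) → 4294967285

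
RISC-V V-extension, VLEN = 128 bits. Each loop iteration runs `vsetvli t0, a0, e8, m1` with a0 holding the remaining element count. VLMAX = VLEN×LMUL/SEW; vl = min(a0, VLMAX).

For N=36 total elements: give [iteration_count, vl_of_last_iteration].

VLMAX = (128 × 1) / 8 = 16 lanes
36 elements at 16/iter → 3 passes, remainder 4 on the last

[iterations, last_vl] = [3, 4]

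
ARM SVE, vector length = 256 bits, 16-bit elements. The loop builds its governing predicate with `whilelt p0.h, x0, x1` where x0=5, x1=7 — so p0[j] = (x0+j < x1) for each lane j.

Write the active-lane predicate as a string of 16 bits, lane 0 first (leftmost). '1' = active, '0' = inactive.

register lanes = 256/16 = 16
p0[j] = (5+j < 7); true for j=0..1 → 2 lanes set
bits (lane 0 leftmost): 1100000000000000

predicate = 1100000000000000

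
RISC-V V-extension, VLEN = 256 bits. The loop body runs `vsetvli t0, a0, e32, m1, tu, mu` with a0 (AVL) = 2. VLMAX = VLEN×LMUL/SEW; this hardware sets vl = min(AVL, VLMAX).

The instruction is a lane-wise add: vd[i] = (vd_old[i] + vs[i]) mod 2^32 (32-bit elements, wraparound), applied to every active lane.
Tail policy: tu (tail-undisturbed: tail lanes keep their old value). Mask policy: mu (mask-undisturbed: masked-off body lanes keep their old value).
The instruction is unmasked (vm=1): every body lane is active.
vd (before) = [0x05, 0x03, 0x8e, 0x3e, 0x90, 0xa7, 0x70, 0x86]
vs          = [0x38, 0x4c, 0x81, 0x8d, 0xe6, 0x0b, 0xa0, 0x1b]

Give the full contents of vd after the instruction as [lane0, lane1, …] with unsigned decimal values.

vd = [61, 79, 142, 62, 144, 167, 112, 134]

lanes per group: 256·1/32 = 8
vl ← min(2, 8) = 2
  i=0: add(0x05,0x38) → 61
  i=1: add(0x03,0x4c) → 79
  i=2: tail/keep → 142
  i=3: tail/keep → 62
  i=4: tail/keep → 144
  i=5: tail/keep → 167
  i=6: tail/keep → 112
  i=7: tail/keep → 134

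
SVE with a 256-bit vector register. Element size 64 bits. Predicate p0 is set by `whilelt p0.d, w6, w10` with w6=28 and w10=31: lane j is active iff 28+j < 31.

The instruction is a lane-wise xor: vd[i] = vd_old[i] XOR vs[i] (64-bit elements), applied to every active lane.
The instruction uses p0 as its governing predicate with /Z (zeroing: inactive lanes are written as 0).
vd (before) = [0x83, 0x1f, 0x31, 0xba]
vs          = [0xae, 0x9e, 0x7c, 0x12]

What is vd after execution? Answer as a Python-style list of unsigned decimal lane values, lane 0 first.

lane count: 256 div 64 = 4
p0[j] = (28+j < 31); true for j=0..2 → 3 lanes set
vd[0] xor(0x83,0xae) -> 0x2d
vd[1] xor(0x1f,0x9e) -> 0x81
vd[2] xor(0x31,0x7c) -> 0x4d
vd[3] tail/zero -> 0x00

vd = [45, 129, 77, 0]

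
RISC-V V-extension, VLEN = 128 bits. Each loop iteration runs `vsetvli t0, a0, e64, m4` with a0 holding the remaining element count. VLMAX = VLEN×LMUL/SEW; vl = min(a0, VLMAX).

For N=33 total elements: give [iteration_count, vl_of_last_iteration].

[iterations, last_vl] = [5, 1]

VLMAX = (128 × 4) / 64 = 8 lanes
N=33: ⌈33/8⌉ = 5 iters; last vl = 33 − 4×8 = 1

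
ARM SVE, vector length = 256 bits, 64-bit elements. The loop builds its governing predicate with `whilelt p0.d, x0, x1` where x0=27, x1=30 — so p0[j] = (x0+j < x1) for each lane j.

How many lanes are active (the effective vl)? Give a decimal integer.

vl = 3

lane count: 256 div 64 = 4
p0[j] = (27+j < 30); true for j=0..2 → 3 lanes set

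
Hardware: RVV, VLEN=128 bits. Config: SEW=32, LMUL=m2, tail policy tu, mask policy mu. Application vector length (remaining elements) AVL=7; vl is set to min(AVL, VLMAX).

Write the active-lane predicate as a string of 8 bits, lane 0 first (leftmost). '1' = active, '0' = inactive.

lanes per group: 128·2/32 = 8
AVL=7 ≤ VLMAX=8, so vl = 7
bits (lane 0 leftmost): 11111110

predicate = 11111110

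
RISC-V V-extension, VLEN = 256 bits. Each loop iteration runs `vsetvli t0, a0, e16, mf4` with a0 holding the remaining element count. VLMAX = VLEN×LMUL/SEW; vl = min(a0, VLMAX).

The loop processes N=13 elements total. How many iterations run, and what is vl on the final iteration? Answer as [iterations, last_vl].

[iterations, last_vl] = [4, 1]

lanes per group: 256·1/4/16 = 4
N=13: ⌈13/4⌉ = 4 iters; last vl = 13 − 3×4 = 1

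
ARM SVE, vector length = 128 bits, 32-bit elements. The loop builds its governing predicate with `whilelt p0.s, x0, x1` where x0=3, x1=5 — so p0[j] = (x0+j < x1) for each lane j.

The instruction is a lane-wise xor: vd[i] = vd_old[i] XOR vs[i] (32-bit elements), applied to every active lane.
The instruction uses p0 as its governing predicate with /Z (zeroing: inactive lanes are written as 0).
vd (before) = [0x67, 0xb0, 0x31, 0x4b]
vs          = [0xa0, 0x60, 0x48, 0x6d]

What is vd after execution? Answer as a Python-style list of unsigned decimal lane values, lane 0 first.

vd = [199, 208, 0, 0]

register lanes = 128/32 = 4
p0[j] = (3+j < 5); true for j=0..1 → 2 lanes set
[0] xor(0x67,0xa0) = 0xc7
[1] xor(0xb0,0x60) = 0xd0
[2] tail/zero = 0x00
[3] tail/zero = 0x00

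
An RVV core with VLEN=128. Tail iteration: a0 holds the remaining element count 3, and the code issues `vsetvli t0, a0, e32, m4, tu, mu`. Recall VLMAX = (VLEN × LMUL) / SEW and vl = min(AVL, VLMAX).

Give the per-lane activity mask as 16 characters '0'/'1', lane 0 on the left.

VLMAX = VLEN×LMUL/SEW = 128×4/32 = 16
vl ← min(3, 16) = 3
bits (lane 0 leftmost): 1110000000000000

predicate = 1110000000000000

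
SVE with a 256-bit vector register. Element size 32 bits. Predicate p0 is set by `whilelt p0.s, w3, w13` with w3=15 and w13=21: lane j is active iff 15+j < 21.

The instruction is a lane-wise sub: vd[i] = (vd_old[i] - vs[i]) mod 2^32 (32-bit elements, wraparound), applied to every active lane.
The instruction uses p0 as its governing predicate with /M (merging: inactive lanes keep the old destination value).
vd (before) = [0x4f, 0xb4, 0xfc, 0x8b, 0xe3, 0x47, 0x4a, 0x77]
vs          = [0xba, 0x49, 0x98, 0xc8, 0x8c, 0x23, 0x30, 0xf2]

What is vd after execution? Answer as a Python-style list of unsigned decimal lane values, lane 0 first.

vd = [4294967189, 107, 100, 4294967235, 87, 36, 74, 119]

256-bit reg / 32-bit elem → 8 lanes
active while 15+j < 21, i.e. j ∈ [0,6) capped at 8 ⇒ 6
  i=0: sub(0x4f,0xba) → 4294967189
  i=1: sub(0xb4,0x49) → 107
  i=2: sub(0xfc,0x98) → 100
  i=3: sub(0x8b,0xc8) → 4294967235
  i=4: sub(0xe3,0x8c) → 87
  i=5: sub(0x47,0x23) → 36
  i=6: tail/keep → 74
  i=7: tail/keep → 119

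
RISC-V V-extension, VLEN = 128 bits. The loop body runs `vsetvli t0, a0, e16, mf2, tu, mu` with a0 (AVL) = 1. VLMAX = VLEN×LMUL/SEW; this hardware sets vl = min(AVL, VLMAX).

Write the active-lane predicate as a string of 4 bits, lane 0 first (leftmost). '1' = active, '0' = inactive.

VLMAX = VLEN×LMUL/SEW = 128×1/2/16 = 4
AVL=1 ≤ VLMAX=4, so vl = 1
bits (lane 0 leftmost): 1000

predicate = 1000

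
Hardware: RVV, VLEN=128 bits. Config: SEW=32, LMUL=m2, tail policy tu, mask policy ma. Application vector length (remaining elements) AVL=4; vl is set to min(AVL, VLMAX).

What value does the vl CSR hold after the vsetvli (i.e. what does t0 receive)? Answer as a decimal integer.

vl = 4

VLMAX = VLEN×LMUL/SEW = 128×2/32 = 8
AVL=4 ≤ VLMAX=8, so vl = 4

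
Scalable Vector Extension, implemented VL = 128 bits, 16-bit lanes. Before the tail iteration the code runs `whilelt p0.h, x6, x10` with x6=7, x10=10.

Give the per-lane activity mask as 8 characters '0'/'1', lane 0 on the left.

predicate = 11100000

128-bit reg / 16-bit elem → 8 lanes
whilelt: lane j active iff 7+j < 10 → j < 3 → 3 active
bits (lane 0 leftmost): 11100000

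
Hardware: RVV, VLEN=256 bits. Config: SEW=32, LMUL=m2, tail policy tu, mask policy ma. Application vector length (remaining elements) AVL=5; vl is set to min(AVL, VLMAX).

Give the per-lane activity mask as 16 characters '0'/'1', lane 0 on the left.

predicate = 1111100000000000

VLMAX = VLEN×LMUL/SEW = 256×2/32 = 16
vl = min(AVL, VLMAX) = min(5, 16) = 5
bits (lane 0 leftmost): 1111100000000000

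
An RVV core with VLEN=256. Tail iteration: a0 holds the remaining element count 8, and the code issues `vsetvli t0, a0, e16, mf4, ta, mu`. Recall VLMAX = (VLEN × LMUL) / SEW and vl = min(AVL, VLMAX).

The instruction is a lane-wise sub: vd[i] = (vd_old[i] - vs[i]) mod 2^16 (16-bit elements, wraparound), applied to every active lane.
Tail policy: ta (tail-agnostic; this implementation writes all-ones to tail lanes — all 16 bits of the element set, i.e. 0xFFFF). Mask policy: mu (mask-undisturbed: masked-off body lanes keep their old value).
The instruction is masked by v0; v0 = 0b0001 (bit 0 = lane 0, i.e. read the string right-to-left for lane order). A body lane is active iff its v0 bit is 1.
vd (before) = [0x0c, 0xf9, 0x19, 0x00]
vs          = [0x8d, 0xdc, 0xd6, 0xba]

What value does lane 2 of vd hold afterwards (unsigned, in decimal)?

vd[2] = 25

VLMAX = (256 × 1/4) / 16 = 4 lanes
vl ← min(8, 4) = 4
  i=0: sub(0x0c,0x8d) → 65407
  i=1: mask-off/keep → 249
  i=2: mask-off/keep → 25
  i=3: mask-off/keep → 0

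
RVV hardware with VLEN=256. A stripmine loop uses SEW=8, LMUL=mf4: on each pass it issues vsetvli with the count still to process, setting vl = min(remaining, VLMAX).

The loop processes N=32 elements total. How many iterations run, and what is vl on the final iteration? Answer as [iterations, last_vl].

VLMAX = VLEN×LMUL/SEW = 256×1/4/8 = 8
iterations = ceil(32/8) = 4; final-pass vl = 8

[iterations, last_vl] = [4, 8]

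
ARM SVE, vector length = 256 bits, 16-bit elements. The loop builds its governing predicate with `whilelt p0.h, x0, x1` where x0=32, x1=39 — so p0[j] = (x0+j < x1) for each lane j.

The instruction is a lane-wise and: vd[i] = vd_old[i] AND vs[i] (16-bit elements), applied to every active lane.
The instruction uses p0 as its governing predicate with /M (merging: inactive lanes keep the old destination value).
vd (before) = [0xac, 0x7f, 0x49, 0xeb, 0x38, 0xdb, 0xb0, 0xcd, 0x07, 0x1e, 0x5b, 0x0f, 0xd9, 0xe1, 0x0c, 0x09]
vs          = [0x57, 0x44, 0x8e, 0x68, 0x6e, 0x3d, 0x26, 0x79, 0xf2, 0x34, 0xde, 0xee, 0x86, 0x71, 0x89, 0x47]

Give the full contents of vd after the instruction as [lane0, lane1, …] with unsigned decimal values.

vd = [4, 68, 8, 104, 40, 25, 32, 205, 7, 30, 91, 15, 217, 225, 12, 9]

256-bit reg / 16-bit elem → 16 lanes
active while 32+j < 39, i.e. j ∈ [0,7) capped at 16 ⇒ 7
  i=0: and(0xac,0x57) → 4
  i=1: and(0x7f,0x44) → 68
  i=2: and(0x49,0x8e) → 8
  i=3: and(0xeb,0x68) → 104
  i=4: and(0x38,0x6e) → 40
  i=5: and(0xdb,0x3d) → 25
  i=6: and(0xb0,0x26) → 32
  i=7: tail/keep → 205
  i=8: tail/keep → 7
  i=9: tail/keep → 30
  i=10: tail/keep → 91
  i=11: tail/keep → 15
  i=12: tail/keep → 217
  i=13: tail/keep → 225
  i=14: tail/keep → 12
  i=15: tail/keep → 9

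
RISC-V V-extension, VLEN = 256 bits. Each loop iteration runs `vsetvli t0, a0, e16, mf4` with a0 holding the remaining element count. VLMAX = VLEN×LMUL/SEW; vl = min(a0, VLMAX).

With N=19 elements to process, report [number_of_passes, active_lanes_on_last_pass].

VLMAX = VLEN×LMUL/SEW = 256×1/4/16 = 4
iterations = ceil(19/4) = 5; final-pass vl = 3

[iterations, last_vl] = [5, 3]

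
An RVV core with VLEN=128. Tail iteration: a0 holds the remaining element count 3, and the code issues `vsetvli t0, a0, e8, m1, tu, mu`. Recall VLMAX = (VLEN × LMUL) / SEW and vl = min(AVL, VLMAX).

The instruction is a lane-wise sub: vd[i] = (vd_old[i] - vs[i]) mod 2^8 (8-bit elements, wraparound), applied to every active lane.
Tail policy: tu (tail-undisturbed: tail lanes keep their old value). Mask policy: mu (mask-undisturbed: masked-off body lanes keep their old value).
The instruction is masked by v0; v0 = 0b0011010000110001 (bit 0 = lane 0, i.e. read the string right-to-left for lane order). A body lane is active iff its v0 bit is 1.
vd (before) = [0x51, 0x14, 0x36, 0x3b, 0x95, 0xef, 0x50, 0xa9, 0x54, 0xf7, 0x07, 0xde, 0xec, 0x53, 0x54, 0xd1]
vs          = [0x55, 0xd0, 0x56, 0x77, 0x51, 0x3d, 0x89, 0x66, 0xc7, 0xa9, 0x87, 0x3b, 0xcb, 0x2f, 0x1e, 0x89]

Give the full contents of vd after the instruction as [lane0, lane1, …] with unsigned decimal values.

vd = [252, 20, 54, 59, 149, 239, 80, 169, 84, 247, 7, 222, 236, 83, 84, 209]

VLMAX = VLEN×LMUL/SEW = 128×1/8 = 16
AVL=3 ≤ VLMAX=16, so vl = 3
[0] sub(0x51,0x55) = 0xfc
[1] mask-off/keep = 0x14
[2] mask-off/keep = 0x36
[3] tail/keep = 0x3b
[4] tail/keep = 0x95
[5] tail/keep = 0xef
[6] tail/keep = 0x50
[7] tail/keep = 0xa9
[8] tail/keep = 0x54
[9] tail/keep = 0xf7
[10] tail/keep = 0x07
[11] tail/keep = 0xde
[12] tail/keep = 0xec
[13] tail/keep = 0x53
[14] tail/keep = 0x54
[15] tail/keep = 0xd1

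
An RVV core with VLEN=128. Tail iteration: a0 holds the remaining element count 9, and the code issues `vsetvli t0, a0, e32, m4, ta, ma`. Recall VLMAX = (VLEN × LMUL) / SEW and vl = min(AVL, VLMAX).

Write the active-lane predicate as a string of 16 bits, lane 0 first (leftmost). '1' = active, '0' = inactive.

predicate = 1111111110000000

VLMAX = VLEN×LMUL/SEW = 128×4/32 = 16
vl = min(AVL, VLMAX) = min(9, 16) = 9
bits (lane 0 leftmost): 1111111110000000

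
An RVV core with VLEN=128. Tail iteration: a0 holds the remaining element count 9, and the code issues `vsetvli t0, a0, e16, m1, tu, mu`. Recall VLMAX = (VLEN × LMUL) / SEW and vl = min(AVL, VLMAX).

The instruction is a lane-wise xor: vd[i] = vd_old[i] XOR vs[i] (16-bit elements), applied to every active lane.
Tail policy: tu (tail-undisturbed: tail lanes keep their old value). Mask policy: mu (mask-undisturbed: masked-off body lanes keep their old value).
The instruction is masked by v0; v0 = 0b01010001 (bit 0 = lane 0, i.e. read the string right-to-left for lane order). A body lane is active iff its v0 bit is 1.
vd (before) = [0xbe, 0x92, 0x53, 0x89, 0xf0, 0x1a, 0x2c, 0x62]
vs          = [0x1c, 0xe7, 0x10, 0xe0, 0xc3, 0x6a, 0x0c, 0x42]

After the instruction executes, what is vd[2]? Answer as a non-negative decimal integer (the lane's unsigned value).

VLMAX = (128 × 1) / 16 = 8 lanes
vl ← min(9, 8) = 8
  i=0: xor(0xbe,0x1c) → 162
  i=1: mask-off/keep → 146
  i=2: mask-off/keep → 83
  i=3: mask-off/keep → 137
  i=4: xor(0xf0,0xc3) → 51
  i=5: mask-off/keep → 26
  i=6: xor(0x2c,0x0c) → 32
  i=7: mask-off/keep → 98

vd[2] = 83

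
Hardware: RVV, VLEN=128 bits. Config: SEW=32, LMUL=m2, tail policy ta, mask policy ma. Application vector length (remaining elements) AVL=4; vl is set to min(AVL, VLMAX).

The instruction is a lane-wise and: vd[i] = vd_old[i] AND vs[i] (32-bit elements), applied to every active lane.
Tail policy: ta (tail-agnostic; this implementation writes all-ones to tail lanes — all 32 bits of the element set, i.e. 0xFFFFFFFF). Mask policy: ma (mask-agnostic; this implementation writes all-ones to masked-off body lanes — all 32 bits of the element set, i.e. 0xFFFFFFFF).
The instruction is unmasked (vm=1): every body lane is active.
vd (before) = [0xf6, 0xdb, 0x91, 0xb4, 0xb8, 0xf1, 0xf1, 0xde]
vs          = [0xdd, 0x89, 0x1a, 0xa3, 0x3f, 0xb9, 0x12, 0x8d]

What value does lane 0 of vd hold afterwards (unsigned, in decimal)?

VLMAX = VLEN×LMUL/SEW = 128×2/32 = 8
AVL=4 ≤ VLMAX=8, so vl = 4
[0] and(0xf6,0xdd) = 0xd4
[1] and(0xdb,0x89) = 0x89
[2] and(0x91,0x1a) = 0x10
[3] and(0xb4,0xa3) = 0xa0
[4] tail/ones = 0xffffffff
[5] tail/ones = 0xffffffff
[6] tail/ones = 0xffffffff
[7] tail/ones = 0xffffffff

vd[0] = 212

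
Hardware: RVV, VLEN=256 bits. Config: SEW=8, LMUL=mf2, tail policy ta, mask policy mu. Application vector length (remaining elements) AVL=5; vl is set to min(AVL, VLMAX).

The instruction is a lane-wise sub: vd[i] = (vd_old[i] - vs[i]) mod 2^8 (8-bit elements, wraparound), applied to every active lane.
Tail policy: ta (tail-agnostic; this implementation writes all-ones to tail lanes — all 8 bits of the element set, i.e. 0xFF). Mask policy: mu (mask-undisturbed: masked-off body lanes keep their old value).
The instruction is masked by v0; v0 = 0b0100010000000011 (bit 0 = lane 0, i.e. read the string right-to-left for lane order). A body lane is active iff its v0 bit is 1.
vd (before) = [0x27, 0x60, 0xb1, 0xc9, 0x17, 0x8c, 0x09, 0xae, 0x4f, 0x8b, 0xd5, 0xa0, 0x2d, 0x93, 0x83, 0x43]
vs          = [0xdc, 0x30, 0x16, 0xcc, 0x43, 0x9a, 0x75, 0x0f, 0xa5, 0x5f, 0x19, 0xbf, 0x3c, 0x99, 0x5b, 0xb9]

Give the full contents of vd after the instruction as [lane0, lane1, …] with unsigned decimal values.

VLMAX = (256 × 1/2) / 8 = 16 lanes
AVL=5 ≤ VLMAX=16, so vl = 5
  i=0: sub(0x27,0xdc) → 75
  i=1: sub(0x60,0x30) → 48
  i=2: mask-off/keep → 177
  i=3: mask-off/keep → 201
  i=4: mask-off/keep → 23
  i=5: tail/ones → 255
  i=6: tail/ones → 255
  i=7: tail/ones → 255
  i=8: tail/ones → 255
  i=9: tail/ones → 255
  i=10: tail/ones → 255
  i=11: tail/ones → 255
  i=12: tail/ones → 255
  i=13: tail/ones → 255
  i=14: tail/ones → 255
  i=15: tail/ones → 255

vd = [75, 48, 177, 201, 23, 255, 255, 255, 255, 255, 255, 255, 255, 255, 255, 255]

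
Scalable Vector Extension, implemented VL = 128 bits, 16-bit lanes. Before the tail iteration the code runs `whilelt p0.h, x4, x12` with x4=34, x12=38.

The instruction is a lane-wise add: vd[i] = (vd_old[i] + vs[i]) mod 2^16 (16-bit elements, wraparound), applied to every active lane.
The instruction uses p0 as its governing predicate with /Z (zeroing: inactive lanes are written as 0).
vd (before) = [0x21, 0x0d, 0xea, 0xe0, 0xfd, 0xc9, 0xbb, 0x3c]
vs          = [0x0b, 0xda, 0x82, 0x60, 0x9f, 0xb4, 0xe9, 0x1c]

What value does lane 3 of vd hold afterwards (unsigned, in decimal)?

vd[3] = 320

register lanes = 128/16 = 8
p0[j] = (34+j < 38); true for j=0..3 → 4 lanes set
[0] add(0x21,0x0b) = 0x2c
[1] add(0x0d,0xda) = 0xe7
[2] add(0xea,0x82) = 0x16c
[3] add(0xe0,0x60) = 0x140
[4] tail/zero = 0x00
[5] tail/zero = 0x00
[6] tail/zero = 0x00
[7] tail/zero = 0x00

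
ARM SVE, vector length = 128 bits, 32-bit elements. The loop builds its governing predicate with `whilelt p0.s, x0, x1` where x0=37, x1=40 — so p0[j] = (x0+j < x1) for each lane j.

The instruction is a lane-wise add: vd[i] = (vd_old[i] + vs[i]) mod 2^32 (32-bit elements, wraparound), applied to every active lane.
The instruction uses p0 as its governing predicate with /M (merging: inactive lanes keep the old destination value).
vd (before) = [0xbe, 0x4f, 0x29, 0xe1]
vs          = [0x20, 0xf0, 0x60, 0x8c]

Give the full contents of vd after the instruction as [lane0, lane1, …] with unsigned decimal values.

vd = [222, 319, 137, 225]

lane count: 128 div 32 = 4
whilelt: lane j active iff 37+j < 40 → j < 3 → 3 active
[0] add(0xbe,0x20) = 0xde
[1] add(0x4f,0xf0) = 0x13f
[2] add(0x29,0x60) = 0x89
[3] tail/keep = 0xe1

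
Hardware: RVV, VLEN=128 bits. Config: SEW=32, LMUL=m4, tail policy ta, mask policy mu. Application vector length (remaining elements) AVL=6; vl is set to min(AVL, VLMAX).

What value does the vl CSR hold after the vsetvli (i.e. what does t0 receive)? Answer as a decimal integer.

vl = 6

lanes per group: 128·4/32 = 16
vl ← min(6, 16) = 6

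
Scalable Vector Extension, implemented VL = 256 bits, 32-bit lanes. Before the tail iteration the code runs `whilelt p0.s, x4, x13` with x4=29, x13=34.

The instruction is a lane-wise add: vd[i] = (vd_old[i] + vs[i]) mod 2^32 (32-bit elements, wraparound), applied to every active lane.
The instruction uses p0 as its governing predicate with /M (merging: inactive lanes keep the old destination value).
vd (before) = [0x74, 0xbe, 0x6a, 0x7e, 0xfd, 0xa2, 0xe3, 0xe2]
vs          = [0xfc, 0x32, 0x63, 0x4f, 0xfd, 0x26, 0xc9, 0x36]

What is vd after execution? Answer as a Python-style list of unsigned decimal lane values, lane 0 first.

vd = [368, 240, 205, 205, 506, 162, 227, 226]

lane count: 256 div 32 = 8
whilelt: lane j active iff 29+j < 34 → j < 5 → 5 active
  i=0: add(0x74,0xfc) → 368
  i=1: add(0xbe,0x32) → 240
  i=2: add(0x6a,0x63) → 205
  i=3: add(0x7e,0x4f) → 205
  i=4: add(0xfd,0xfd) → 506
  i=5: tail/keep → 162
  i=6: tail/keep → 227
  i=7: tail/keep → 226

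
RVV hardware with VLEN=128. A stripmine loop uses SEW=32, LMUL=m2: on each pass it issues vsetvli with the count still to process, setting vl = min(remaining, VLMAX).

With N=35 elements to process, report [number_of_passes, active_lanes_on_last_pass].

lanes per group: 128·2/32 = 8
35 elements at 8/iter → 5 passes, remainder 3 on the last

[iterations, last_vl] = [5, 3]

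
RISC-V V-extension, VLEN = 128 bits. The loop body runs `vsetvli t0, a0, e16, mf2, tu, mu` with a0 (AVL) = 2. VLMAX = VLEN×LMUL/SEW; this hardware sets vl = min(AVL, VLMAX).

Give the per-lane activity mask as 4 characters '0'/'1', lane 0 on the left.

predicate = 1100

lanes per group: 128·1/2/16 = 4
AVL=2 ≤ VLMAX=4, so vl = 2
bits (lane 0 leftmost): 1100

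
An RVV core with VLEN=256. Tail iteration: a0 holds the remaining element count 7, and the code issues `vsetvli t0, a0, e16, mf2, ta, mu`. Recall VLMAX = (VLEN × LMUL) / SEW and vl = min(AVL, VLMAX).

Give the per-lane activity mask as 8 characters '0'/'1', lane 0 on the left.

VLMAX = VLEN×LMUL/SEW = 256×1/2/16 = 8
AVL=7 ≤ VLMAX=8, so vl = 7
bits (lane 0 leftmost): 11111110

predicate = 11111110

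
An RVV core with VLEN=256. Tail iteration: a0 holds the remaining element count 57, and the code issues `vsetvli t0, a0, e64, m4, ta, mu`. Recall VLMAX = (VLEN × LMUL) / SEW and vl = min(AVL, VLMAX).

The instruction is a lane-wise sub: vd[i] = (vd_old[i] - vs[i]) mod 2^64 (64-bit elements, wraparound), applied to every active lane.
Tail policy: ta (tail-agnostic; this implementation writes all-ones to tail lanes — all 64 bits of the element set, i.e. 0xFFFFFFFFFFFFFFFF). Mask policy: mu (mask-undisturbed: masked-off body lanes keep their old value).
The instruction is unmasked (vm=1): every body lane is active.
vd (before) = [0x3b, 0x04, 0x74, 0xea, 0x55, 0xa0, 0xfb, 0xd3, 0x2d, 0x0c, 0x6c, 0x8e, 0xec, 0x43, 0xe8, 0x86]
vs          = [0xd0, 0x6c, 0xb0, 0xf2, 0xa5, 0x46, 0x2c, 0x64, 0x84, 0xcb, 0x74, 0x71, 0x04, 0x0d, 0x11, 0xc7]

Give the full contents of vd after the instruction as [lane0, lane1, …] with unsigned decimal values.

vd = [18446744073709551467, 18446744073709551512, 18446744073709551556, 18446744073709551608, 18446744073709551536, 90, 207, 111, 18446744073709551529, 18446744073709551425, 18446744073709551608, 29, 232, 54, 215, 18446744073709551551]

lanes per group: 256·4/64 = 16
vl = min(AVL, VLMAX) = min(57, 16) = 16
[0] sub(0x3b,0xd0) = 0xffffffffffffff6b
[1] sub(0x04,0x6c) = 0xffffffffffffff98
[2] sub(0x74,0xb0) = 0xffffffffffffffc4
[3] sub(0xea,0xf2) = 0xfffffffffffffff8
[4] sub(0x55,0xa5) = 0xffffffffffffffb0
[5] sub(0xa0,0x46) = 0x5a
[6] sub(0xfb,0x2c) = 0xcf
[7] sub(0xd3,0x64) = 0x6f
[8] sub(0x2d,0x84) = 0xffffffffffffffa9
[9] sub(0x0c,0xcb) = 0xffffffffffffff41
[10] sub(0x6c,0x74) = 0xfffffffffffffff8
[11] sub(0x8e,0x71) = 0x1d
[12] sub(0xec,0x04) = 0xe8
[13] sub(0x43,0x0d) = 0x36
[14] sub(0xe8,0x11) = 0xd7
[15] sub(0x86,0xc7) = 0xffffffffffffffbf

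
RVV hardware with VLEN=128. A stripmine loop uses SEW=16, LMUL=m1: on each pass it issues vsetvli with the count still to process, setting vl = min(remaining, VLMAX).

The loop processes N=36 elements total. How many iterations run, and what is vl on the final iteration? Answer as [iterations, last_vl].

VLMAX = (128 × 1) / 16 = 8 lanes
iterations = ceil(36/8) = 5; final-pass vl = 4

[iterations, last_vl] = [5, 4]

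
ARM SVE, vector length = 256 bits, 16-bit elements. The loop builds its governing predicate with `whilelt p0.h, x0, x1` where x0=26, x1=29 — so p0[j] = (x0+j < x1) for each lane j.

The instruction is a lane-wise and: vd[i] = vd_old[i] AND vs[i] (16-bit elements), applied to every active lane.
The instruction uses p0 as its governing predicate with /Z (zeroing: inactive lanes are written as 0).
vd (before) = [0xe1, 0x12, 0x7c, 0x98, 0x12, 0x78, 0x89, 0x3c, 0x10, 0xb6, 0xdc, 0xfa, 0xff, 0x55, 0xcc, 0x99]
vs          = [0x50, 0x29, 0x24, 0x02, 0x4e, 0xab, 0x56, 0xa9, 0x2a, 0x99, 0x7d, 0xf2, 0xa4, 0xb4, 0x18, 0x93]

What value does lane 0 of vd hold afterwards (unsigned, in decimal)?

vd[0] = 64

register lanes = 256/16 = 16
p0[j] = (26+j < 29); true for j=0..2 → 3 lanes set
vd[0] and(0xe1,0x50) -> 0x40
vd[1] and(0x12,0x29) -> 0x00
vd[2] and(0x7c,0x24) -> 0x24
vd[3] tail/zero -> 0x00
vd[4] tail/zero -> 0x00
vd[5] tail/zero -> 0x00
vd[6] tail/zero -> 0x00
vd[7] tail/zero -> 0x00
vd[8] tail/zero -> 0x00
vd[9] tail/zero -> 0x00
vd[10] tail/zero -> 0x00
vd[11] tail/zero -> 0x00
vd[12] tail/zero -> 0x00
vd[13] tail/zero -> 0x00
vd[14] tail/zero -> 0x00
vd[15] tail/zero -> 0x00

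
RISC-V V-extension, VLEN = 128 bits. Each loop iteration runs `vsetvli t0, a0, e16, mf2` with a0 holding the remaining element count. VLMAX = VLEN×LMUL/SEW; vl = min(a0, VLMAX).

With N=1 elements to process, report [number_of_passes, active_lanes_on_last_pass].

[iterations, last_vl] = [1, 1]

lanes per group: 128·1/2/16 = 4
1 elements at 4/iter → 1 passes, remainder 1 on the last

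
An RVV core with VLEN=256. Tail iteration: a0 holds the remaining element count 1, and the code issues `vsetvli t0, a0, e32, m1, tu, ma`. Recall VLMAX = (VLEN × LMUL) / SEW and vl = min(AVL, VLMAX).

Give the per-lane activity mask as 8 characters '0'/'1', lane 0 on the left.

predicate = 10000000

lanes per group: 256·1/32 = 8
vl = min(AVL, VLMAX) = min(1, 8) = 1
bits (lane 0 leftmost): 10000000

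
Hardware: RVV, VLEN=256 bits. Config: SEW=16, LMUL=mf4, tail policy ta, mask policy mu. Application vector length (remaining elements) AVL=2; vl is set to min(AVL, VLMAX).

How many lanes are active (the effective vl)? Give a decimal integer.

vl = 2

VLMAX = (256 × 1/4) / 16 = 4 lanes
AVL=2 ≤ VLMAX=4, so vl = 2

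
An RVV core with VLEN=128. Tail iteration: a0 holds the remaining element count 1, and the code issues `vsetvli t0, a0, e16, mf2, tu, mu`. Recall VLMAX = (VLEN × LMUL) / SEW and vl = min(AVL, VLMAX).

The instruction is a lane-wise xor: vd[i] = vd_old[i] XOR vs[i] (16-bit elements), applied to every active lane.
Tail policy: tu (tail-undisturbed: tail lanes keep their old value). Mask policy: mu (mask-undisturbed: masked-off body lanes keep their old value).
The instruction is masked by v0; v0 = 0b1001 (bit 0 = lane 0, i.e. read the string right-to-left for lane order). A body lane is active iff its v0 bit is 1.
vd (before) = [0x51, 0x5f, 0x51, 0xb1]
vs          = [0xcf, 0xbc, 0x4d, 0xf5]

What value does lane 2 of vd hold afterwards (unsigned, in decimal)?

vd[2] = 81

lanes per group: 128·1/2/16 = 4
vl ← min(1, 4) = 1
lane  0: xor(0x51,0xcf) ⇒ 0x9e
lane  1: tail/keep ⇒ 0x5f
lane  2: tail/keep ⇒ 0x51
lane  3: tail/keep ⇒ 0xb1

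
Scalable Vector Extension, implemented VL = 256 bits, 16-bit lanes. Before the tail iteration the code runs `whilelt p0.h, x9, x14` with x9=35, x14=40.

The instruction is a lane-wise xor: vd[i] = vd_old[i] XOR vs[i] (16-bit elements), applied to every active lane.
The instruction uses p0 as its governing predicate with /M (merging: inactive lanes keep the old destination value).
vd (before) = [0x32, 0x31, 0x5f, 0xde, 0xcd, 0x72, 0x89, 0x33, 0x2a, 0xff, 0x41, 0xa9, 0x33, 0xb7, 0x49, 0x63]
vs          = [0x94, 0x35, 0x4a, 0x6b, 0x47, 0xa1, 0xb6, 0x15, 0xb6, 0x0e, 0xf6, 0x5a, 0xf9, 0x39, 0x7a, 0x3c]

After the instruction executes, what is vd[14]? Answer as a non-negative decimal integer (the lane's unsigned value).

register lanes = 256/16 = 16
whilelt: lane j active iff 35+j < 40 → j < 5 → 5 active
[0] xor(0x32,0x94) = 0xa6
[1] xor(0x31,0x35) = 0x04
[2] xor(0x5f,0x4a) = 0x15
[3] xor(0xde,0x6b) = 0xb5
[4] xor(0xcd,0x47) = 0x8a
[5] tail/keep = 0x72
[6] tail/keep = 0x89
[7] tail/keep = 0x33
[8] tail/keep = 0x2a
[9] tail/keep = 0xff
[10] tail/keep = 0x41
[11] tail/keep = 0xa9
[12] tail/keep = 0x33
[13] tail/keep = 0xb7
[14] tail/keep = 0x49
[15] tail/keep = 0x63

vd[14] = 73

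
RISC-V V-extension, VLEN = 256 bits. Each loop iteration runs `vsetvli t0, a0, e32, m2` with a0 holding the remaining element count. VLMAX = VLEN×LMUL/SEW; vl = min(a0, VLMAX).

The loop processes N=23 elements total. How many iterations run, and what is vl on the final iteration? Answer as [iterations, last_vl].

[iterations, last_vl] = [2, 7]

VLMAX = VLEN×LMUL/SEW = 256×2/32 = 16
23 elements at 16/iter → 2 passes, remainder 7 on the last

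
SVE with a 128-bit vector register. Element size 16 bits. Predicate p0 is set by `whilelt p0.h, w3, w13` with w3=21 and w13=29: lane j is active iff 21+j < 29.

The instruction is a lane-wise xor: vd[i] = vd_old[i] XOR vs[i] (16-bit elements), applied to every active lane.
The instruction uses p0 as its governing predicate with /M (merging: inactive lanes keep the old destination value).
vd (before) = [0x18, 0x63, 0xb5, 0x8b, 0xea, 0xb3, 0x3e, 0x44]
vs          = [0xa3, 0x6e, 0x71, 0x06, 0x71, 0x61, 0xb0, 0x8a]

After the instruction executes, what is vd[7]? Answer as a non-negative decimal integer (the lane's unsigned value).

register lanes = 128/16 = 8
active while 21+j < 29, i.e. j ∈ [0,8) capped at 8 ⇒ 8
  i=0: xor(0x18,0xa3) → 187
  i=1: xor(0x63,0x6e) → 13
  i=2: xor(0xb5,0x71) → 196
  i=3: xor(0x8b,0x06) → 141
  i=4: xor(0xea,0x71) → 155
  i=5: xor(0xb3,0x61) → 210
  i=6: xor(0x3e,0xb0) → 142
  i=7: xor(0x44,0x8a) → 206

vd[7] = 206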